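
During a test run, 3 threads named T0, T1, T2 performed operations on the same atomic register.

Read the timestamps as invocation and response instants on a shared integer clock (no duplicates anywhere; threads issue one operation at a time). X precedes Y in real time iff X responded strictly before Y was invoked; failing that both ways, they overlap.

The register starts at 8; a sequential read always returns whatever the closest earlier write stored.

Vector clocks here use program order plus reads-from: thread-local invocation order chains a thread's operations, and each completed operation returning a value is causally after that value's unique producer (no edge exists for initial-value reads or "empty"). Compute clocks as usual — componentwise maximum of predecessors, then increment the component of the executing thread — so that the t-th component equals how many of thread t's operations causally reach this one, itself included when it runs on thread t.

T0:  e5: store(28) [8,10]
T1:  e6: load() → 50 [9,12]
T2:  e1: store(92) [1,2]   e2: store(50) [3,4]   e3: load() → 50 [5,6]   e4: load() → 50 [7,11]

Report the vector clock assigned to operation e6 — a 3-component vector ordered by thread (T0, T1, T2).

invoked at 1, e1 has no predecessors; its own T2 bump gives (0, 0, 1)
invoked at 8, e5 has no predecessors; its own T0 bump gives (1, 0, 0)
VC(e2, invoked at 3): max of VC(e1)=(0, 0, 1), then +1 on thread T2 → (0, 0, 2)
VC(e3, invoked at 5): max of VC(e2)=(0, 0, 2), then +1 on thread T2 → (0, 0, 3)
VC(e6, invoked at 9): max of VC(e2)=(0, 0, 2), then +1 on thread T1 → (0, 1, 2)
VC(e4, invoked at 7): max of VC(e2)=(0, 0, 2), VC(e3)=(0, 0, 3), then +1 on thread T2 → (0, 0, 4)
target: VC(e6) = (0, 1, 2)

(0, 1, 2)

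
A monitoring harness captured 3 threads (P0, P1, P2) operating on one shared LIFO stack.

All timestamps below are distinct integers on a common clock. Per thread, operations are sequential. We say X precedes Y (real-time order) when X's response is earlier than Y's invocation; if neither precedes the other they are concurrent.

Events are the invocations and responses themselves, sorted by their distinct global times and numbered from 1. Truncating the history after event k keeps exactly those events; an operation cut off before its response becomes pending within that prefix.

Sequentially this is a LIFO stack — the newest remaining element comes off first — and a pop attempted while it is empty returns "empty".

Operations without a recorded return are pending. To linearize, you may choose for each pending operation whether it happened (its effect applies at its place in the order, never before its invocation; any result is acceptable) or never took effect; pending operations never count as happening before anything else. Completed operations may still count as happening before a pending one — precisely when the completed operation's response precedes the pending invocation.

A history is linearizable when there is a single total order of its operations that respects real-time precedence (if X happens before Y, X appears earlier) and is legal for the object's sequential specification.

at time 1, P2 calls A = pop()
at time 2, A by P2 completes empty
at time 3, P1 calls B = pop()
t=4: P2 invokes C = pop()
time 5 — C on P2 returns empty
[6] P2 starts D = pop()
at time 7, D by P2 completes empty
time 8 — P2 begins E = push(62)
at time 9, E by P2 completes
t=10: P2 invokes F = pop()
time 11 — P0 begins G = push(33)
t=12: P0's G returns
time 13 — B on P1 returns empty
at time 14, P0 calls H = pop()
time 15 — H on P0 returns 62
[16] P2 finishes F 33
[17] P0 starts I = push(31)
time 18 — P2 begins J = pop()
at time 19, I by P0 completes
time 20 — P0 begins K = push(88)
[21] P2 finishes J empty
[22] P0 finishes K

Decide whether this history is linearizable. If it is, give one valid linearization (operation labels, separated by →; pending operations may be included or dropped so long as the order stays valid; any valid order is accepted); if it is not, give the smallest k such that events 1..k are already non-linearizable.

linearizable — witness: A → B → C → D → E → G → F → H → J → I → K

step 1: A pop() → empty — stack <>
step 2: B pop() → empty — stack <>
step 3: C pop() → empty — stack <>
step 4: D pop() → empty — stack <>
step 5: E push(62) — stack <62>
step 6: G push(33) — stack <62,33>
step 7: F pop() → 33 — stack <62>
step 8: H pop() → 62 — stack <>
step 9: J pop() → empty — stack <>
step 10: I push(31) — stack <31>
step 11: K push(88) — stack <31,88>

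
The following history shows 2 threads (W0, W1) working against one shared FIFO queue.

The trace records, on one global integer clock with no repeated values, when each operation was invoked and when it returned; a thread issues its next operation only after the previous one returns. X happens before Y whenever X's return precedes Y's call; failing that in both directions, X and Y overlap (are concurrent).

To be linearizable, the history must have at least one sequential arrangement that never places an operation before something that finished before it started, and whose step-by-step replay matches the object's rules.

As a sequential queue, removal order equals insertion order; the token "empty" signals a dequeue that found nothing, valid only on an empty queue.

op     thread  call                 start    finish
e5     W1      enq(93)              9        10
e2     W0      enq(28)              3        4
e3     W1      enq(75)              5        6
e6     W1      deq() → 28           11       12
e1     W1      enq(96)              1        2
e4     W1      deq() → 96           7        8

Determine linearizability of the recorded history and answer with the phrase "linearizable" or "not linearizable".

a witness: e1, e2, e3, e4, e5, e6
1. e1 enq(96), leaving queue <96>
2. e2 enq(28), leaving queue <96,28>
3. e3 enq(75), leaving queue <96,28,75>
4. e4 deq() → 96, leaving queue <28,75>
5. e5 enq(93), leaving queue <28,75,93>
6. e6 deq() → 28, leaving queue <75,93>

linearizable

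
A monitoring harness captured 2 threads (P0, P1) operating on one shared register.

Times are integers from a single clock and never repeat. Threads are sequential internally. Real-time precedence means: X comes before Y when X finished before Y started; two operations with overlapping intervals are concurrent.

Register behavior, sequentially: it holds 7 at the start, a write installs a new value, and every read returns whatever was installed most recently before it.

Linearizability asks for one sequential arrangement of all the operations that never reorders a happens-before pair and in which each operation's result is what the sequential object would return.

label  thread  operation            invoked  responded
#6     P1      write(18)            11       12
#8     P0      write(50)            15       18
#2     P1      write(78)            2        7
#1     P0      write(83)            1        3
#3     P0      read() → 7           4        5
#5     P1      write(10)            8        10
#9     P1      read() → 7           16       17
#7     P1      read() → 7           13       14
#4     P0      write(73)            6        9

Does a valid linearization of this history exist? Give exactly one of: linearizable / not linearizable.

prefix check: 1..4 passes, 1..5 fails once #3's time-5 response joins
the completed operations (2 total) allow one real-time order; the register replay rejects it
including or dropping the 1 pending operation (#2) in any combination fails
sample order #1, #3 (pending dropped) stalls at step 2 — #3 read() → 7 has no legal effect

not linearizable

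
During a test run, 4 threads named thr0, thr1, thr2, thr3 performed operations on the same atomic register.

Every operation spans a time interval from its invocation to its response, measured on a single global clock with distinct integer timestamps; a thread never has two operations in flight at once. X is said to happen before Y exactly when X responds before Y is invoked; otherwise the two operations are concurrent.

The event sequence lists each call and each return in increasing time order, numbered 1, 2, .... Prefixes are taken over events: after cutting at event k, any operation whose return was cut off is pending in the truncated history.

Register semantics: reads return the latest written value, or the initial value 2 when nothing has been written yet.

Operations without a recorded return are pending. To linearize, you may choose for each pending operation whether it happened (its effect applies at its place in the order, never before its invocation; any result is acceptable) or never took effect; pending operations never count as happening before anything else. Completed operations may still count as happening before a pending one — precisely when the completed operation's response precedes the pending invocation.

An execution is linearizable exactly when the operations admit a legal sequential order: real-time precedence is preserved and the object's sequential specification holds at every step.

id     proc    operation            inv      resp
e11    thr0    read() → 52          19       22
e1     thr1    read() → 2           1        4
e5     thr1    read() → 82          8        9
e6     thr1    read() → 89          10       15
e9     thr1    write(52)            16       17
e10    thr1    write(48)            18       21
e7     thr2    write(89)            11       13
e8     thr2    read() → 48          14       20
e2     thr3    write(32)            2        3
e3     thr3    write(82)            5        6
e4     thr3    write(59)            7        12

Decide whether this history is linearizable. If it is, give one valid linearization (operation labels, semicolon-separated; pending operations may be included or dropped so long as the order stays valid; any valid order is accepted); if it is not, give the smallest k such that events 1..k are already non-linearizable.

1. e1 read() → 2, leaving value 2
2. e2 write(32), leaving value 32
3. e3 write(82), leaving value 82
4. e5 read() → 82, leaving value 82
5. e4 write(59), leaving value 59
6. e7 write(89), leaving value 89
7. e6 read() → 89, leaving value 89
8. e9 write(52), leaving value 52
9. e11 read() → 52, leaving value 52
10. e10 write(48), leaving value 48
11. e8 read() → 48, leaving value 48

linearizable — witness: e1; e2; e3; e5; e4; e7; e6; e9; e11; e10; e8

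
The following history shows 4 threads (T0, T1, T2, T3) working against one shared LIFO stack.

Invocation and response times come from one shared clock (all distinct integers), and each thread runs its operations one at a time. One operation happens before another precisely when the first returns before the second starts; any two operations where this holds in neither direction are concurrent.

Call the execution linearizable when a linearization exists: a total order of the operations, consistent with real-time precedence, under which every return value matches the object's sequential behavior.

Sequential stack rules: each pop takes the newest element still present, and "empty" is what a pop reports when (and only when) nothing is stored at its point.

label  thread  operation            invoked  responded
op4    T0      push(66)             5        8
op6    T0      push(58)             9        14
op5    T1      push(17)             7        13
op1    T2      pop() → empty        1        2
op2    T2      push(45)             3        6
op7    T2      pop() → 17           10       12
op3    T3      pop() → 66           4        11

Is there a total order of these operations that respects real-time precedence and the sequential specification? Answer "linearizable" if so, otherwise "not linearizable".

linearizable

witness order: op1, op2, op4, op3, op5, op7, op6
step 1: op1 pop() → empty — stack <>
step 2: op2 push(45) — stack <45>
step 3: op4 push(66) — stack <45,66>
step 4: op3 pop() → 66 — stack <45>
step 5: op5 push(17) — stack <45,17>
step 6: op7 pop() → 17 — stack <45>
step 7: op6 push(58) — stack <45,58>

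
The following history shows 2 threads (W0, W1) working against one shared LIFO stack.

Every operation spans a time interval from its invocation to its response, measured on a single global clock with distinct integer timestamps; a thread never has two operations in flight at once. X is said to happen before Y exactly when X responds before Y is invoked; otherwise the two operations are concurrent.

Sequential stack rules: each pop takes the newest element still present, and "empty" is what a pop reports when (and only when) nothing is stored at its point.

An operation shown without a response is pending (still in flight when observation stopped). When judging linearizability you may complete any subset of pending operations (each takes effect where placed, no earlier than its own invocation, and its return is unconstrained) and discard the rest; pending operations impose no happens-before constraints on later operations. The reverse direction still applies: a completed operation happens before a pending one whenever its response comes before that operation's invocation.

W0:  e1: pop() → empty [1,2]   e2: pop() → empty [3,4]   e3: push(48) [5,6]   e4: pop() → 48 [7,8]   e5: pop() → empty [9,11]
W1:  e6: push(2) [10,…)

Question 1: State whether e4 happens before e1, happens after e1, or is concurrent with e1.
e4 spans [7,8], e1 spans [1,2]
resp(e1)=2 < inv(e4)=7

after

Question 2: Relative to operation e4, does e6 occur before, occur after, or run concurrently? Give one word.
e6 spans [10,…), e4 spans [7,8]
resp(e4)=8 < inv(e6)=10

after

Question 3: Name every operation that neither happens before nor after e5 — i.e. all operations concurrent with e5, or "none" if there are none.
e5 spans [9,11]; an op avoiding the whole window 9..11 is ordered, any other is concurrent
e1 [1,2]: before
e2 [3,4]: before
e3 [5,6]: before
e4 [7,8]: before
e6 [10,…): concurrent

e6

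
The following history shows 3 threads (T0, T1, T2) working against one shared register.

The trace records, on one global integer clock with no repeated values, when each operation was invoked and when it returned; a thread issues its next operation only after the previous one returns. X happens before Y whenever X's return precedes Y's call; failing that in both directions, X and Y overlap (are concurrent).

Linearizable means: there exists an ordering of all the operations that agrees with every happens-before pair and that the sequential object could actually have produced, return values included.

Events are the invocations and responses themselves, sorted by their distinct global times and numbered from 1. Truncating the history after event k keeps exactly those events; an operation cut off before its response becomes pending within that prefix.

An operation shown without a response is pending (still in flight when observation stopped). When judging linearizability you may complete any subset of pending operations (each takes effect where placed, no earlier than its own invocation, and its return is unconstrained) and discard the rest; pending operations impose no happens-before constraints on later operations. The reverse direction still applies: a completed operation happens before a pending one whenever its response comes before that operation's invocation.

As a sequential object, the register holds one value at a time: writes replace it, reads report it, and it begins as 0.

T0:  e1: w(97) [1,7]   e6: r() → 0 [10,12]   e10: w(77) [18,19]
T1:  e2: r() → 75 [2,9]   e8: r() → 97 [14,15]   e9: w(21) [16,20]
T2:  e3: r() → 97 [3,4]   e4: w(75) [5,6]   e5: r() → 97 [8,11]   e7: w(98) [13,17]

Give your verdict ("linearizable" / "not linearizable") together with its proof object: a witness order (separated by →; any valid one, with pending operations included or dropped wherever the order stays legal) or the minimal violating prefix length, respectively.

prefix check: 1..10 passes, 1..11 fails once e5's time-11 response joins
5 completed operations, 15 real-time-consistent orders — every register replay fails
completion choices over the 1 pending operation (e6) were checked; none helps
one such order, e1, e2, e3, e4, e5 (pending dropped), breaks at step 2 where e2 r() → 75 is illegal
one such order, e1, e3, e2, e4, e5 (pending dropped), breaks at step 3 where e2 r() → 75 is illegal

not linearizable — minimal violating prefix: 11 events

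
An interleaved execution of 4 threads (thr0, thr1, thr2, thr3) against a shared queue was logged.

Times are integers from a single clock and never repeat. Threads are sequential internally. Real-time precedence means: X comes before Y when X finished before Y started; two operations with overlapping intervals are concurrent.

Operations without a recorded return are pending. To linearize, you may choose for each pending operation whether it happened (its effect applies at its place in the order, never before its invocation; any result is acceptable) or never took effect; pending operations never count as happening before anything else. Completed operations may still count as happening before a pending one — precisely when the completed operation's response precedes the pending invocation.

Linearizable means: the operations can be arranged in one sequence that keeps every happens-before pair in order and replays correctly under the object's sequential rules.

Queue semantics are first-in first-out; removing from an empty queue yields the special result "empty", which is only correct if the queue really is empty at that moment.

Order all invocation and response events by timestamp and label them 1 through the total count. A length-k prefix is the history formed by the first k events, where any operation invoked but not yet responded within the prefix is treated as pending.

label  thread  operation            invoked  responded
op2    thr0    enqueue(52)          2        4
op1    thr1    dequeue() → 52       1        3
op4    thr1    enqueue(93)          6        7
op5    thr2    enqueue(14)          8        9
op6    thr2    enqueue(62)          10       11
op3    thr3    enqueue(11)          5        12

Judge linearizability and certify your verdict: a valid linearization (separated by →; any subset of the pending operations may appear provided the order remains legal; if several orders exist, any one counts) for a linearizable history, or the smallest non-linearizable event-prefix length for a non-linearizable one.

linearizable — witness: op2 → op1 → op3 → op4 → op5 → op6

step 1: op2 enqueue(52) — queue <52>
step 2: op1 dequeue() → 52 — queue <>
step 3: op3 enqueue(11) — queue <11>
step 4: op4 enqueue(93) — queue <11,93>
step 5: op5 enqueue(14) — queue <11,93,14>
step 6: op6 enqueue(62) — queue <11,93,14,62>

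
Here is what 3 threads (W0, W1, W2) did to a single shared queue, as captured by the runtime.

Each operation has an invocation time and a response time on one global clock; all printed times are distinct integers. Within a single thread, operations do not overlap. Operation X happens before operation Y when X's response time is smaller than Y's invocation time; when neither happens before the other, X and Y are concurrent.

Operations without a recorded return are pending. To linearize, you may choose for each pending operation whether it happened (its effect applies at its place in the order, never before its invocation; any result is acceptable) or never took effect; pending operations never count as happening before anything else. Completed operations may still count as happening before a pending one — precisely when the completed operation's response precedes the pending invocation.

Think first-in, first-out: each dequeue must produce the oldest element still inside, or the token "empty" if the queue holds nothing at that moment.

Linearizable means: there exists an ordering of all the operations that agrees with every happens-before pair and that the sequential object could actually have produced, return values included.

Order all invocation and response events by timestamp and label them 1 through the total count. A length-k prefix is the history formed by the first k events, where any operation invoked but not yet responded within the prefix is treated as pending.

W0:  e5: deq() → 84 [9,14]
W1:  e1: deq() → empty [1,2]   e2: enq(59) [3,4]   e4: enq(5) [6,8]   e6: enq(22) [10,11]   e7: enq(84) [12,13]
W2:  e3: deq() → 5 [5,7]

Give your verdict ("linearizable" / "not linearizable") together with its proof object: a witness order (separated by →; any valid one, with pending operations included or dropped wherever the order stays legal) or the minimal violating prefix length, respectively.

not linearizable — minimal violating prefix: 7 events

prefix check: 1..6 passes, 1..7 fails once e3's time-7 response joins
a single order respects real time; the 3 completed queue operations fail replay along it
completion choices over the 1 pending operation (e4) were checked; none helps
take e1, e2, e3 (pending dropped): step 3 already fails, because e3 deq() → 5 cannot occur there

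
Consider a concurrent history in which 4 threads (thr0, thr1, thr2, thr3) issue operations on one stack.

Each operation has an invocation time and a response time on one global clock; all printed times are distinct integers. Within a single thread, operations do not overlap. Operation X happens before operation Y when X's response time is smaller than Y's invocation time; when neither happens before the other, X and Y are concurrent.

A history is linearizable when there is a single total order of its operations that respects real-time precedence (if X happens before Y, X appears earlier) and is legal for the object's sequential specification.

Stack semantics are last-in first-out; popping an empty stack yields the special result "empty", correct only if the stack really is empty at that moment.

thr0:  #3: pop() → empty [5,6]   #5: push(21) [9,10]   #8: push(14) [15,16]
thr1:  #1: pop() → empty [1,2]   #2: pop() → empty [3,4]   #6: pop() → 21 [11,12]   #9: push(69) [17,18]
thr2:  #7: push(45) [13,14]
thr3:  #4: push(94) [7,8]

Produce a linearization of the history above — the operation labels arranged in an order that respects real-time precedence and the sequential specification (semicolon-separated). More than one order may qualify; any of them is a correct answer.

after step 1 (#1 pop() → empty): stack <>
after step 2 (#2 pop() → empty): stack <>
after step 3 (#3 pop() → empty): stack <>
after step 4 (#4 push(94)): stack <94>
after step 5 (#5 push(21)): stack <94,21>
after step 6 (#6 pop() → 21): stack <94>
after step 7 (#7 push(45)): stack <94,45>
after step 8 (#8 push(14)): stack <94,45,14>
after step 9 (#9 push(69)): stack <94,45,14,69>

#1; #2; #3; #4; #5; #6; #7; #8; #9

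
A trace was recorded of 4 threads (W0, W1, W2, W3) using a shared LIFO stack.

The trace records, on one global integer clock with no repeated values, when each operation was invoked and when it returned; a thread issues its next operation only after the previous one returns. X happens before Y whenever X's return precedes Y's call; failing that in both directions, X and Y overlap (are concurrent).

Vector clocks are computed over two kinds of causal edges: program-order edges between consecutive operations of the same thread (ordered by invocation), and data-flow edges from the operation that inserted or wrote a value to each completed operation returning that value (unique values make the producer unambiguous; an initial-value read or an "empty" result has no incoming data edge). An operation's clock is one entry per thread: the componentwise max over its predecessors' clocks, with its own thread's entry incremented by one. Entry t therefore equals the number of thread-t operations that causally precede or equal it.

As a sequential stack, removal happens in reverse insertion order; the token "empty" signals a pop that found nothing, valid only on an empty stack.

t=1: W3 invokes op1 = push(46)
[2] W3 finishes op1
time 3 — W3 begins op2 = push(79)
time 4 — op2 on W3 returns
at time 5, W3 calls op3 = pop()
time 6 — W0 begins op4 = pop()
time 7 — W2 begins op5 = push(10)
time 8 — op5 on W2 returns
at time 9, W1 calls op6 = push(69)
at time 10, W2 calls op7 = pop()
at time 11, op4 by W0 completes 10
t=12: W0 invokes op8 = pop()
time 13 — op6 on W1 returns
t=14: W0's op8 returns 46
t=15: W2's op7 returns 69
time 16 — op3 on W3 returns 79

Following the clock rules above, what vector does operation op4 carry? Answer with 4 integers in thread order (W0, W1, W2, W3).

(1, 0, 1, 0)

no predecessors for op1 (invoked 1): W3 increments from zero → (0, 0, 0, 1)
no predecessors for op5 (invoked 7): W2 increments from zero → (0, 0, 1, 0)
no predecessors for op6 (invoked 9): W1 increments from zero → (0, 1, 0, 0)
op2 (invocation 3): componentwise max over VC(op1)=(0, 0, 0, 1), +1 at W3, giving (0, 0, 0, 2)
op4 (invocation 6): componentwise max over VC(op5)=(0, 0, 1, 0), +1 at W0, giving (1, 0, 1, 0)
op3 (invocation 5): componentwise max over VC(op2)=(0, 0, 0, 2), +1 at W3, giving (0, 0, 0, 3)
op7 (invocation 10): componentwise max over VC(op5)=(0, 0, 1, 0), VC(op6)=(0, 1, 0, 0), +1 at W2, giving (0, 1, 2, 0)
op8 (invocation 12): componentwise max over VC(op1)=(0, 0, 0, 1), VC(op4)=(1, 0, 1, 0), +1 at W0, giving (2, 0, 1, 1)
target: VC(op4) = (1, 0, 1, 0)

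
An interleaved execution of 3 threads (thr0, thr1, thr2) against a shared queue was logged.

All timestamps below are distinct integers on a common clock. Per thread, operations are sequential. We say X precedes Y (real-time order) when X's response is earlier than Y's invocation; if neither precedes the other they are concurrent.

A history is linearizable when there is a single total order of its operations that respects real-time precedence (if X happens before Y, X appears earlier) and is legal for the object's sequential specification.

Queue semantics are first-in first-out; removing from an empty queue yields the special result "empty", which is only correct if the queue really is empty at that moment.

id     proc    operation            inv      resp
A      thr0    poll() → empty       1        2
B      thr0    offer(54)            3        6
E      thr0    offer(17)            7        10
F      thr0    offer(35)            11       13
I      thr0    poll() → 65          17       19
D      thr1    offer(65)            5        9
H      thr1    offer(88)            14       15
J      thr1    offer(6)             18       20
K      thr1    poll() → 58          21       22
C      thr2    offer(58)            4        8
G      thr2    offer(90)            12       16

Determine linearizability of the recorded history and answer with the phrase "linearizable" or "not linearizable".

linearizable

witness order: A, D, C, B, E, F, G, H, I, J, K
1. A poll() → empty, leaving queue <>
2. D offer(65), leaving queue <65>
3. C offer(58), leaving queue <65,58>
4. B offer(54), leaving queue <65,58,54>
5. E offer(17), leaving queue <65,58,54,17>
6. F offer(35), leaving queue <65,58,54,17,35>
7. G offer(90), leaving queue <65,58,54,17,35,90>
8. H offer(88), leaving queue <65,58,54,17,35,90,88>
9. I poll() → 65, leaving queue <58,54,17,35,90,88>
10. J offer(6), leaving queue <58,54,17,35,90,88,6>
11. K poll() → 58, leaving queue <54,17,35,90,88,6>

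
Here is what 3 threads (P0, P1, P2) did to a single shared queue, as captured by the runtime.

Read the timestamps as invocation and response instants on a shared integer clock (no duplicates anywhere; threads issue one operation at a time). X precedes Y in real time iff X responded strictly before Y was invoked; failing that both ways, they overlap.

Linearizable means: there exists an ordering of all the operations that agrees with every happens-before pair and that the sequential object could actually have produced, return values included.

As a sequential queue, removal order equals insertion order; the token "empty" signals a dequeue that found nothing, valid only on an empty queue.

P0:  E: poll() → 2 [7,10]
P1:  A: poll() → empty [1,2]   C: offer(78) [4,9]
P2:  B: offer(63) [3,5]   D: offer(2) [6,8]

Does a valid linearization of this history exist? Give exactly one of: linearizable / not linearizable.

the violation lands at event 10, E's response at time 10: events 1..9 linearize, events 1..10 do not
checked exhaustively: 8 real-time-consistent orders of 5 completed operations, zero legal queue replays
for example A, B, C, D, E fails at step 5: E poll() → 2 is not legal there
for example A, B, C, E, D fails at step 4: E poll() → 2 is not legal there

not linearizable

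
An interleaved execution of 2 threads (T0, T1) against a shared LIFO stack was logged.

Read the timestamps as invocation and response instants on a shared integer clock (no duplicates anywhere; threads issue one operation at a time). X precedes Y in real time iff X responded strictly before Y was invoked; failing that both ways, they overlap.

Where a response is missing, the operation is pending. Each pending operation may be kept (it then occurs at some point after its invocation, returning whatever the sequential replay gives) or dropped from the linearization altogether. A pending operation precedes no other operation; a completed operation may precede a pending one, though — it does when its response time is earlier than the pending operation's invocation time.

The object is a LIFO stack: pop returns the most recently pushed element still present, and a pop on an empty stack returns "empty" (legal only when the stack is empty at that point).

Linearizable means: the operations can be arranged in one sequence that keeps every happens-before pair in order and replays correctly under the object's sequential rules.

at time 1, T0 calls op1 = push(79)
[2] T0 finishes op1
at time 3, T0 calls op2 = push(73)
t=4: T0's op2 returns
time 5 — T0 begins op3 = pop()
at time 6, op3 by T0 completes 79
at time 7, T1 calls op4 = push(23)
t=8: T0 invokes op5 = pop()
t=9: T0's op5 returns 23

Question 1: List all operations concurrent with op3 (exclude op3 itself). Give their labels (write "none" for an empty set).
Answer: none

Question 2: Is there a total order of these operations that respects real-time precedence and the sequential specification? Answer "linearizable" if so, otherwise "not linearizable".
not linearizable

events 1..5 are fine; event 6 — the response of op3 at time 6 — makes the prefix non-linearizable
the completed operations (3 total) allow one real-time order; the LIFO stack replay rejects it
take op1, op2, op3: step 3 already fails, because op3 pop() → 79 cannot occur there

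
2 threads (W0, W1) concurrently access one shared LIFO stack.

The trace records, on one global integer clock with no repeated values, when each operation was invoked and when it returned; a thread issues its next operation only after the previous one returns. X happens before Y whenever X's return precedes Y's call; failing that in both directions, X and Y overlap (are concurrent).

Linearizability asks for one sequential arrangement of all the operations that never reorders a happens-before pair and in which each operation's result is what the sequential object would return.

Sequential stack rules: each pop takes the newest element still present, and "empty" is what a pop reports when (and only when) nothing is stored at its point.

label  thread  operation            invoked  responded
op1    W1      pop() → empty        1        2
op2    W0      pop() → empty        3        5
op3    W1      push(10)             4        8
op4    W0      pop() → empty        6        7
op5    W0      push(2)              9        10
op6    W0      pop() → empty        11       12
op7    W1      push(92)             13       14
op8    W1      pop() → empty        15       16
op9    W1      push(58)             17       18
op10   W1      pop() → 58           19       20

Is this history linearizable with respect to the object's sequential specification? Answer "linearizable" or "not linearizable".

through event 11 a valid linearization exists; event 12 (op6 responding at time 12) ends that
6 completed operations, 3 real-time-consistent orders — every LIFO stack replay fails
sample order op1, op2, op3, op4, op5, op6 stalls at step 4 — op4 pop() → empty has no legal effect
sample order op1, op2, op4, op3, op5, op6 stalls at step 6 — op6 pop() → empty has no legal effect

not linearizable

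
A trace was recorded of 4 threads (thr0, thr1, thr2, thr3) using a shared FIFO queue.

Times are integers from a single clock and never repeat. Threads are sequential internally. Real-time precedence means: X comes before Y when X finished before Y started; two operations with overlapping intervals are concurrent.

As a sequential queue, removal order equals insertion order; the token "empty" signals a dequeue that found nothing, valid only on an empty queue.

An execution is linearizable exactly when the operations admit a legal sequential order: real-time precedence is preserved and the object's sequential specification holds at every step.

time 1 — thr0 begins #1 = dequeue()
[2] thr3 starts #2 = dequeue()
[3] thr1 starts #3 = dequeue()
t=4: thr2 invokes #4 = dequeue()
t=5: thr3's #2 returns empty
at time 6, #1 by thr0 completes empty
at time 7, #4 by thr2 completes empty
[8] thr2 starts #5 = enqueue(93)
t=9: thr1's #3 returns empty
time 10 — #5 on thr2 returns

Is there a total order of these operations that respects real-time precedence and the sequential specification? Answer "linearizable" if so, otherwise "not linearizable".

linearizable

one valid linearization: #1, #2, #3, #4, #5
1. #1 dequeue() → empty, leaving queue <>
2. #2 dequeue() → empty, leaving queue <>
3. #3 dequeue() → empty, leaving queue <>
4. #4 dequeue() → empty, leaving queue <>
5. #5 enqueue(93), leaving queue <93>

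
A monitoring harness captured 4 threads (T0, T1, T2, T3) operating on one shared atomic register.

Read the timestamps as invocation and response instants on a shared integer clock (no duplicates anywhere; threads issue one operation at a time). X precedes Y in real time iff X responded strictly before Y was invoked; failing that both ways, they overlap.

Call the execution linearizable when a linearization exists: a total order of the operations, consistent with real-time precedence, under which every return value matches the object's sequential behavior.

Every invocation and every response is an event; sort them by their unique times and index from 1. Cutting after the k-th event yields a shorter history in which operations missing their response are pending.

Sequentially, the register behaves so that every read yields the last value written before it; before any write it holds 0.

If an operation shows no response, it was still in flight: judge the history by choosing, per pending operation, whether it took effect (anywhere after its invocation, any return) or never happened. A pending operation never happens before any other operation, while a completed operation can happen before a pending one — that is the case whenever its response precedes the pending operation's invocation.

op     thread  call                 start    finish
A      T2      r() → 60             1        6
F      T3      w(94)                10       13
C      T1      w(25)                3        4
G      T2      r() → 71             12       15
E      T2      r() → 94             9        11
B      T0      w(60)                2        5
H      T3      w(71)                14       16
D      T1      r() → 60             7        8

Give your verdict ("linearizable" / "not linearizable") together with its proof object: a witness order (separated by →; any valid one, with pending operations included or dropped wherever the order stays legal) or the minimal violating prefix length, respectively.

linearizable — witness: C → B → A → D → F → E → H → G

after step 1 (C w(25)): value 25
after step 2 (B w(60)): value 60
after step 3 (A r() → 60): value 60
after step 4 (D r() → 60): value 60
after step 5 (F w(94)): value 94
after step 6 (E r() → 94): value 94
after step 7 (H w(71)): value 71
after step 8 (G r() → 71): value 71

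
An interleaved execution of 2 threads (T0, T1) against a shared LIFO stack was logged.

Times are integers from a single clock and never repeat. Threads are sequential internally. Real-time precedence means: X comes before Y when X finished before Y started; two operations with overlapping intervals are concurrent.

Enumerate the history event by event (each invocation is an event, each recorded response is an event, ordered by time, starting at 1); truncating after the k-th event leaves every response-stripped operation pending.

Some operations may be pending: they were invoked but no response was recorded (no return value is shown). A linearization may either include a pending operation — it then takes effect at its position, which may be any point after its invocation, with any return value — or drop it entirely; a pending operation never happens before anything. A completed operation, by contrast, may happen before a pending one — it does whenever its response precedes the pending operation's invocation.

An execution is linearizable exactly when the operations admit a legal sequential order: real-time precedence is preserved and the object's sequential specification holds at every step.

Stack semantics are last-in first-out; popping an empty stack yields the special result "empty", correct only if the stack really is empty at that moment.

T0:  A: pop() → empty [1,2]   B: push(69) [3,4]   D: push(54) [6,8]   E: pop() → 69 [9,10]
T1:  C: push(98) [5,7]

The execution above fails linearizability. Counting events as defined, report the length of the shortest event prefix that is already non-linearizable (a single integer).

10

one valid order for events 1..9 is A, B, C, D:
after step 1 (A pop() → empty): stack <>
after step 2 (B push(69)): stack <69>
after step 3 (C push(98)): stack <69,98>
after step 4 (D push(54)): stack <69,98,54>
with event 10 included (E responding at time 10), all real-time-consistent orders fail
e.g. A, B, C, D, E: illegal at step 5, since E pop() → 69 cannot apply there
e.g. A, B, D, C, E: illegal at step 5, since E pop() → 69 cannot apply there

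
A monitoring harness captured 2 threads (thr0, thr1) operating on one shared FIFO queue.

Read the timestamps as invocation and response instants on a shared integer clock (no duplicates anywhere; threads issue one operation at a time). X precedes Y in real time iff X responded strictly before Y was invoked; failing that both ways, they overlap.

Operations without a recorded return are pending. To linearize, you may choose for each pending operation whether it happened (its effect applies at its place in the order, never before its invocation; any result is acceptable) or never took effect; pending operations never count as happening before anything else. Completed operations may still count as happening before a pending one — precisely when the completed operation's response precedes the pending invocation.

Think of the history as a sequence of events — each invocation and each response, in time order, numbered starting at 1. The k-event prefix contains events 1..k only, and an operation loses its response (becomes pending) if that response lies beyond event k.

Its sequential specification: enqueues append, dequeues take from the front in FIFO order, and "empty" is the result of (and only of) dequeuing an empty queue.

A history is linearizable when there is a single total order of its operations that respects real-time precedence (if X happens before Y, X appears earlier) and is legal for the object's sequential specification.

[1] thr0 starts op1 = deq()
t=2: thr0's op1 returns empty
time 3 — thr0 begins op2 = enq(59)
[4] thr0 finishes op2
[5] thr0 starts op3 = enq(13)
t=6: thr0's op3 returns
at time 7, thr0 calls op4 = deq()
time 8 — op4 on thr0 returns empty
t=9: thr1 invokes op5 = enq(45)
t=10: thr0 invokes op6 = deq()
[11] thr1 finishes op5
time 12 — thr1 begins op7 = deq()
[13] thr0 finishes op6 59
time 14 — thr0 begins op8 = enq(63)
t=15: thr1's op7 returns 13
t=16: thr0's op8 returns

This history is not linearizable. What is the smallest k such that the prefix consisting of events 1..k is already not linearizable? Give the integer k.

8

events 1..7 are linearizable, e.g. via op1, op2, op3:
step 1: op1 deq() → empty — queue <>
step 2: op2 enq(59) — queue <59>
step 3: op3 enq(13) — queue <59,13>
include event 8 — op4 responding at 8 — and every candidate order breaks
sample order op1, op2, op3, op4 stalls at step 4 — op4 deq() → empty has no legal effect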